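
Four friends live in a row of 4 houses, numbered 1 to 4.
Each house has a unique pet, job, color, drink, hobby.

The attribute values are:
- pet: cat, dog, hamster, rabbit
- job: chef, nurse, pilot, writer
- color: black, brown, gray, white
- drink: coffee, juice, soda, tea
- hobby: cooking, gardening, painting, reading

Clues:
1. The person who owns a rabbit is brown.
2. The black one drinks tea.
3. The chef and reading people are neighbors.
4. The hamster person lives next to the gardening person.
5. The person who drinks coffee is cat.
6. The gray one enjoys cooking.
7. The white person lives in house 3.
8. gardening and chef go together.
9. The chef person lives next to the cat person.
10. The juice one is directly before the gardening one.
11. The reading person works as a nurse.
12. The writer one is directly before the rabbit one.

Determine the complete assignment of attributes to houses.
Solution:

House | Pet | Job | Color | Drink | Hobby
-----------------------------------------
  1   | hamster | writer | gray | juice | cooking
  2   | rabbit | chef | brown | soda | gardening
  3   | cat | nurse | white | coffee | reading
  4   | dog | pilot | black | tea | painting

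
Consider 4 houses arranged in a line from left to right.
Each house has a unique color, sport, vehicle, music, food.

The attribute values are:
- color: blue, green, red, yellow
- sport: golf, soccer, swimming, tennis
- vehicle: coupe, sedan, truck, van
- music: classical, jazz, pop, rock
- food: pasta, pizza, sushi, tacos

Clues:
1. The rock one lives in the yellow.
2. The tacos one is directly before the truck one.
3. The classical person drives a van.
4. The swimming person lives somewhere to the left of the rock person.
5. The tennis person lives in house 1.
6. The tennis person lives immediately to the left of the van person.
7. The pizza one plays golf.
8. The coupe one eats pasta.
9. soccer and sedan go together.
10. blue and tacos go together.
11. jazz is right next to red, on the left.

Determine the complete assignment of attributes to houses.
Solution:

House | Color | Sport | Vehicle | Music | Food
----------------------------------------------
  1   | green | tennis | coupe | jazz | pasta
  2   | red | swimming | van | classical | sushi
  3   | blue | soccer | sedan | pop | tacos
  4   | yellow | golf | truck | rock | pizza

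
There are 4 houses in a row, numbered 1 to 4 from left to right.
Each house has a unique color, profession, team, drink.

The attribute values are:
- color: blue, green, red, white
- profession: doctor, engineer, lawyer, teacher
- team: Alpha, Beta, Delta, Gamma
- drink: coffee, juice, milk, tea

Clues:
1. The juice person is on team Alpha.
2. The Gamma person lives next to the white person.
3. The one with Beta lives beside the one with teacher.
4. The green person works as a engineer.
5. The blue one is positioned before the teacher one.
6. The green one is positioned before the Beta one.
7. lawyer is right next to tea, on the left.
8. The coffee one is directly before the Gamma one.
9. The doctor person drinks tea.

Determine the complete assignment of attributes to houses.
Solution:

House | Color | Profession | Team | Drink
-----------------------------------------
  1   | green | engineer | Delta | coffee
  2   | blue | lawyer | Gamma | milk
  3   | white | doctor | Beta | tea
  4   | red | teacher | Alpha | juice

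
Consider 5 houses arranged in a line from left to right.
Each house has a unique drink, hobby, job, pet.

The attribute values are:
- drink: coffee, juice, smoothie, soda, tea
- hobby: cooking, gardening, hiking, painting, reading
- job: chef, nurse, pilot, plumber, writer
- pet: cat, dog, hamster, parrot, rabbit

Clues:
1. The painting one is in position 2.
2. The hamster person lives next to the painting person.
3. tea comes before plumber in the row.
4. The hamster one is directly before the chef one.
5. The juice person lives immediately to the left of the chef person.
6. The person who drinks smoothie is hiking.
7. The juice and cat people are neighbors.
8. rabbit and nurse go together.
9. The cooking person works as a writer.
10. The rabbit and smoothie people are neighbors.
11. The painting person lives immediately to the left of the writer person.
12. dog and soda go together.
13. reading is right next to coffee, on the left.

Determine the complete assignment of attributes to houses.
Solution:

House | Drink | Hobby | Job | Pet
---------------------------------
  1   | juice | reading | pilot | hamster
  2   | coffee | painting | chef | cat
  3   | soda | cooking | writer | dog
  4   | tea | gardening | nurse | rabbit
  5   | smoothie | hiking | plumber | parrot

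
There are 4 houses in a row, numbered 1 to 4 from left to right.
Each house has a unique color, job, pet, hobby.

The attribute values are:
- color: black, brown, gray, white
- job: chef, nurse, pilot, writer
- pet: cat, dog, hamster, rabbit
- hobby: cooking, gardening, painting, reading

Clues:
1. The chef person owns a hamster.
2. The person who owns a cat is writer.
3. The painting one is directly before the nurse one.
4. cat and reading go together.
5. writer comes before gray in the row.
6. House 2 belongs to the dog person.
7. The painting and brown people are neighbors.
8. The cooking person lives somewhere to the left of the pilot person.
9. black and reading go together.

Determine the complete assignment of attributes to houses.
Solution:

House | Color | Job | Pet | Hobby
---------------------------------
  1   | white | chef | hamster | painting
  2   | brown | nurse | dog | cooking
  3   | black | writer | cat | reading
  4   | gray | pilot | rabbit | gardening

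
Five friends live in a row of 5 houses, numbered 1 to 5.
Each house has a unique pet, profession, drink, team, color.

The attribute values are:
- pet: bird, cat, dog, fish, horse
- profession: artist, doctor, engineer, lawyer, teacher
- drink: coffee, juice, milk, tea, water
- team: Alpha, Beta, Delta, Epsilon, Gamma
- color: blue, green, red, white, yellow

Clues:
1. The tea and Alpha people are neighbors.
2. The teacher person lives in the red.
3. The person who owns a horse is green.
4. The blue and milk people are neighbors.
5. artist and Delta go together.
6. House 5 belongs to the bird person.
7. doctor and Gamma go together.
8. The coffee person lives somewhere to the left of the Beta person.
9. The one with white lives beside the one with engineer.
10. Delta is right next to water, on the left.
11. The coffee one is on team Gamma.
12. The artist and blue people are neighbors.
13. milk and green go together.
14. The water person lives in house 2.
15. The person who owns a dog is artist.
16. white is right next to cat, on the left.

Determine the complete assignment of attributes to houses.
Solution:

House | Pet | Profession | Drink | Team | Color
-----------------------------------------------
  1   | dog | artist | tea | Delta | white
  2   | cat | engineer | water | Alpha | blue
  3   | horse | lawyer | milk | Epsilon | green
  4   | fish | doctor | coffee | Gamma | yellow
  5   | bird | teacher | juice | Beta | red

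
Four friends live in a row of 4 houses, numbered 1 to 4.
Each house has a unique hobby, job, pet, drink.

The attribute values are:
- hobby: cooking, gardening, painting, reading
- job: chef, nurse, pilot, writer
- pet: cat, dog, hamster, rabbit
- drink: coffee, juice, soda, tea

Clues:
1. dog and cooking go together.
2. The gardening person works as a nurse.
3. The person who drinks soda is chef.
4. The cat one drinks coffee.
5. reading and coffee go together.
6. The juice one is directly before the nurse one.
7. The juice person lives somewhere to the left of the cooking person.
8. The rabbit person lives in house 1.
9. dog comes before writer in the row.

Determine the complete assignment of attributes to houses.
Solution:

House | Hobby | Job | Pet | Drink
---------------------------------
  1   | painting | pilot | rabbit | juice
  2   | gardening | nurse | hamster | tea
  3   | cooking | chef | dog | soda
  4   | reading | writer | cat | coffee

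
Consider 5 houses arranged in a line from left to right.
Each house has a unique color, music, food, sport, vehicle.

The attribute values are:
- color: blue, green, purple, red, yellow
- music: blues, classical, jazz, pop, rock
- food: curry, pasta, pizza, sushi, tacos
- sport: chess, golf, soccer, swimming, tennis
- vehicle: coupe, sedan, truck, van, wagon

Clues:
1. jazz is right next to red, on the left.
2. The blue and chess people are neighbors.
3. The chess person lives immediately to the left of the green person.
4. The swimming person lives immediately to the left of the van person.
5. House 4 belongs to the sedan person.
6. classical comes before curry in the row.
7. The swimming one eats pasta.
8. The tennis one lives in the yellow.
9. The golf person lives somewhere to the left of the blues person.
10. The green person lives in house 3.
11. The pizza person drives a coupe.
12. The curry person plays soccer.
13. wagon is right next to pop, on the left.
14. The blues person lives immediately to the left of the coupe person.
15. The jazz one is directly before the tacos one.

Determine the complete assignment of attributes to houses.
Solution:

House | Color | Music | Food | Sport | Vehicle
----------------------------------------------
  1   | blue | jazz | pasta | swimming | wagon
  2   | red | pop | tacos | chess | van
  3   | green | classical | sushi | golf | truck
  4   | purple | blues | curry | soccer | sedan
  5   | yellow | rock | pizza | tennis | coupe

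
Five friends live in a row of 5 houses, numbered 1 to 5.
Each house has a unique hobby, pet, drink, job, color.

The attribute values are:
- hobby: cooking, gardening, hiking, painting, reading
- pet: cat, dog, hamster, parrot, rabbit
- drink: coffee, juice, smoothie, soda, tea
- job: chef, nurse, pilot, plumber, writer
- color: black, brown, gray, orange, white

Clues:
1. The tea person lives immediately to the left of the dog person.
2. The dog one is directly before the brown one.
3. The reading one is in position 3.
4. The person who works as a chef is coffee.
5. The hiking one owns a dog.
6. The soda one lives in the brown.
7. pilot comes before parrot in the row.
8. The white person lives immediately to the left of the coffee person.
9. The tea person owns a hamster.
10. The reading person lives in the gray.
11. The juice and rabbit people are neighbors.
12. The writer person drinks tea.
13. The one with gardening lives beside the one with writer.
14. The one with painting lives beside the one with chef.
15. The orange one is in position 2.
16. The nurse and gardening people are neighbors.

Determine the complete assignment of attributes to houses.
Solution:

House | Hobby | Pet | Drink | Job | Color
-----------------------------------------
  1   | painting | cat | juice | nurse | white
  2   | gardening | rabbit | coffee | chef | orange
  3   | reading | hamster | tea | writer | gray
  4   | hiking | dog | smoothie | pilot | black
  5   | cooking | parrot | soda | plumber | brown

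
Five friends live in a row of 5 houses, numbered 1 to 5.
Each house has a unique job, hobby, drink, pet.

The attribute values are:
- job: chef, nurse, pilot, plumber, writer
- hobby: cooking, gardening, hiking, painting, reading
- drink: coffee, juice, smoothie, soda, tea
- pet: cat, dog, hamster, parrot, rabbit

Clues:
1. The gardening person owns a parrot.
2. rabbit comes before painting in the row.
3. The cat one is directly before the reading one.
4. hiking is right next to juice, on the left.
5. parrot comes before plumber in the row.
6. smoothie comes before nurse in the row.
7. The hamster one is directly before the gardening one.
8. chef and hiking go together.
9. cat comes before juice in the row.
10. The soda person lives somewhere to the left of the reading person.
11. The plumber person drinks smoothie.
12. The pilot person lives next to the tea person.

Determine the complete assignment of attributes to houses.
Solution:

House | Job | Hobby | Drink | Pet
---------------------------------
  1   | chef | hiking | soda | cat
  2   | pilot | reading | juice | hamster
  3   | writer | gardening | tea | parrot
  4   | plumber | cooking | smoothie | rabbit
  5   | nurse | painting | coffee | dog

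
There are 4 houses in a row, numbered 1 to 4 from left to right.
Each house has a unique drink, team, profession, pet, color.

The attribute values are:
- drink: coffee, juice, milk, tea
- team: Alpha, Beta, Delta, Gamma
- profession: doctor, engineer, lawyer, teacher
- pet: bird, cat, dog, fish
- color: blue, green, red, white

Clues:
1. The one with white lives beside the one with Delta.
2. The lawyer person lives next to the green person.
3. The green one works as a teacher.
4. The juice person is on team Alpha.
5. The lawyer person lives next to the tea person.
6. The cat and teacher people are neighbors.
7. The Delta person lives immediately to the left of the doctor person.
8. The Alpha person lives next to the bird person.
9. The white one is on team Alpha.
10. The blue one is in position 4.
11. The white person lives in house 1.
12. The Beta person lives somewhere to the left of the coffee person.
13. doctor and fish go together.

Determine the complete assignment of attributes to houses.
Solution:

House | Drink | Team | Profession | Pet | Color
-----------------------------------------------
  1   | juice | Alpha | lawyer | cat | white
  2   | tea | Delta | teacher | bird | green
  3   | milk | Beta | doctor | fish | red
  4   | coffee | Gamma | engineer | dog | blue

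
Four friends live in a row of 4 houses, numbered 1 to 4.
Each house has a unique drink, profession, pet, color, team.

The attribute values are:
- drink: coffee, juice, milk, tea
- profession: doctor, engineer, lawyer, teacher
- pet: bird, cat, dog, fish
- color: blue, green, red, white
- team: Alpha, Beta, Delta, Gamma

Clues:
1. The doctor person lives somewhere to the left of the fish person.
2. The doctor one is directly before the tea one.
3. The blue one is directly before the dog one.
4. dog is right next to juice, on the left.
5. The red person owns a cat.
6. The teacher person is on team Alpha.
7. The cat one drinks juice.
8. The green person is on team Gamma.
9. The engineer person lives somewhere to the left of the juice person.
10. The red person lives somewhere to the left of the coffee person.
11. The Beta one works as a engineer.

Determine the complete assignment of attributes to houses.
Solution:

House | Drink | Profession | Pet | Color | Team
-----------------------------------------------
  1   | milk | doctor | bird | blue | Delta
  2   | tea | engineer | dog | white | Beta
  3   | juice | teacher | cat | red | Alpha
  4   | coffee | lawyer | fish | green | Gamma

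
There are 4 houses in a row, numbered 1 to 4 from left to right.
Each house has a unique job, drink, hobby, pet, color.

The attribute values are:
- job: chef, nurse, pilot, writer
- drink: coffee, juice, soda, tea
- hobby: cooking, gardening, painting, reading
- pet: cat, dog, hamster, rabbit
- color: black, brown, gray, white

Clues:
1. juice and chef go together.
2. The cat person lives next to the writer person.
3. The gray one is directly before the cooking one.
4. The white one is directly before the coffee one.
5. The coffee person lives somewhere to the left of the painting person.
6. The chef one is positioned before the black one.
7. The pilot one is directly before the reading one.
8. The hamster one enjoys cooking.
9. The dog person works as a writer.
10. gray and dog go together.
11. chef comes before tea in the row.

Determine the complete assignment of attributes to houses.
Solution:

House | Job | Drink | Hobby | Pet | Color
-----------------------------------------
  1   | pilot | soda | gardening | cat | white
  2   | writer | coffee | reading | dog | gray
  3   | chef | juice | cooking | hamster | brown
  4   | nurse | tea | painting | rabbit | black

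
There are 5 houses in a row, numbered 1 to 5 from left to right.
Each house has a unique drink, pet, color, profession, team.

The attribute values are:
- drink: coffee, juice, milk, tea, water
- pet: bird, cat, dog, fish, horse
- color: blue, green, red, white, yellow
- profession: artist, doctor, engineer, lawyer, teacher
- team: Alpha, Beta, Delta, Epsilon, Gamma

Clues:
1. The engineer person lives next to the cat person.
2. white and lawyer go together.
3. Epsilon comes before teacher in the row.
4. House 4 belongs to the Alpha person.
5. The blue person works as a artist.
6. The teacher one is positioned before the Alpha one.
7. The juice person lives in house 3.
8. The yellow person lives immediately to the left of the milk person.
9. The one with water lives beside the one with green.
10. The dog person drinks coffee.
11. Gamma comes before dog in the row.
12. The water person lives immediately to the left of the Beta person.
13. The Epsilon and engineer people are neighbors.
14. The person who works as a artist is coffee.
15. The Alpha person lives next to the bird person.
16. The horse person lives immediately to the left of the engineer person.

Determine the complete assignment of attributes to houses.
Solution:

House | Drink | Pet | Color | Profession | Team
-----------------------------------------------
  1   | water | horse | yellow | doctor | Epsilon
  2   | milk | fish | green | engineer | Beta
  3   | juice | cat | red | teacher | Gamma
  4   | coffee | dog | blue | artist | Alpha
  5   | tea | bird | white | lawyer | Delta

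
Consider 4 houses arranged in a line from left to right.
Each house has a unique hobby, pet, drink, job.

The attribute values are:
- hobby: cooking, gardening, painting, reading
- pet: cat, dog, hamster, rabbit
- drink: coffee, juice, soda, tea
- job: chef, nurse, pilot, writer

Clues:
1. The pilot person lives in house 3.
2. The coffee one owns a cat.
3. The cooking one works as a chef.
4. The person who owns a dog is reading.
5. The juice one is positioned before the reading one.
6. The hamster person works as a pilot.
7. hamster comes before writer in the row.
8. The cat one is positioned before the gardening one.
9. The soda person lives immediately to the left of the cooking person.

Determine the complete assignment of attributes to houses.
Solution:

House | Hobby | Pet | Drink | Job
---------------------------------
  1   | painting | rabbit | soda | nurse
  2   | cooking | cat | coffee | chef
  3   | gardening | hamster | juice | pilot
  4   | reading | dog | tea | writer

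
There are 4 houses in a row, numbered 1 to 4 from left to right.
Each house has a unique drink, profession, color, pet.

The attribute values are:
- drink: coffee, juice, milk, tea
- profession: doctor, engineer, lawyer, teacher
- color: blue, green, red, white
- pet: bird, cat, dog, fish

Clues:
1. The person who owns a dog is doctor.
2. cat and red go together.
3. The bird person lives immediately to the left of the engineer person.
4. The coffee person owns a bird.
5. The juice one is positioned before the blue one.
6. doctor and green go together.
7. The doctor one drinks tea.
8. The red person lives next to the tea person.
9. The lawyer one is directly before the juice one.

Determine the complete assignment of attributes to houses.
Solution:

House | Drink | Profession | Color | Pet
----------------------------------------
  1   | coffee | lawyer | white | bird
  2   | juice | engineer | red | cat
  3   | tea | doctor | green | dog
  4   | milk | teacher | blue | fish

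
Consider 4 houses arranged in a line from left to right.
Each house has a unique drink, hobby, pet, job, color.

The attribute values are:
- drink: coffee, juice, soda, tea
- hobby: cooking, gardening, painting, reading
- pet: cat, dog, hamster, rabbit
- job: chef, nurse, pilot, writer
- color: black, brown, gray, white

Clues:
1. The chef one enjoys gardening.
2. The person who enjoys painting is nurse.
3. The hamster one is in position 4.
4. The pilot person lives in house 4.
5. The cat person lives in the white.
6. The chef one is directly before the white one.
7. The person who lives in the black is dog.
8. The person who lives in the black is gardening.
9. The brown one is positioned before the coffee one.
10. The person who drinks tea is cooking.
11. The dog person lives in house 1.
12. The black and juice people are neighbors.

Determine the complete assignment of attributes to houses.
Solution:

House | Drink | Hobby | Pet | Job | Color
-----------------------------------------
  1   | soda | gardening | dog | chef | black
  2   | juice | painting | cat | nurse | white
  3   | tea | cooking | rabbit | writer | brown
  4   | coffee | reading | hamster | pilot | gray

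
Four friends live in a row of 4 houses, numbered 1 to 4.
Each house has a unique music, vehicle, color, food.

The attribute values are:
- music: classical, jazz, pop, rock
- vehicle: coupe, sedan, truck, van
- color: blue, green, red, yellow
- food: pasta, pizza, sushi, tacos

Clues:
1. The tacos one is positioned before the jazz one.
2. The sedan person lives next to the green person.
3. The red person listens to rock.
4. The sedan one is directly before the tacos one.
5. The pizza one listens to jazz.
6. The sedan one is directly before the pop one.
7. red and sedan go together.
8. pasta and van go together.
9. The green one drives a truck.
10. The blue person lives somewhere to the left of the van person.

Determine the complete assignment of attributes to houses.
Solution:

House | Music | Vehicle | Color | Food
--------------------------------------
  1   | rock | sedan | red | sushi
  2   | pop | truck | green | tacos
  3   | jazz | coupe | blue | pizza
  4   | classical | van | yellow | pasta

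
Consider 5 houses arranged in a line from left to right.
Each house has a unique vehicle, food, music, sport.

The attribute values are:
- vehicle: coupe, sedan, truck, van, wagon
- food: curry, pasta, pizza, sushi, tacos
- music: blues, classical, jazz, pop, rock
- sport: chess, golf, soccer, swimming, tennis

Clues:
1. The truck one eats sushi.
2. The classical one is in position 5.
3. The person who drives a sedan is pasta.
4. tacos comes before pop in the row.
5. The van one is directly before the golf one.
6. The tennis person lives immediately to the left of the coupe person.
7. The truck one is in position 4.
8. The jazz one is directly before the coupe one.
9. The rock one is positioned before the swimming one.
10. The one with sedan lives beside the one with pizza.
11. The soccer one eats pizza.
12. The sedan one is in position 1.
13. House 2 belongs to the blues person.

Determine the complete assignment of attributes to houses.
Solution:

House | Vehicle | Food | Music | Sport
--------------------------------------
  1   | sedan | pasta | jazz | tennis
  2   | coupe | pizza | blues | soccer
  3   | van | tacos | rock | chess
  4   | truck | sushi | pop | golf
  5   | wagon | curry | classical | swimming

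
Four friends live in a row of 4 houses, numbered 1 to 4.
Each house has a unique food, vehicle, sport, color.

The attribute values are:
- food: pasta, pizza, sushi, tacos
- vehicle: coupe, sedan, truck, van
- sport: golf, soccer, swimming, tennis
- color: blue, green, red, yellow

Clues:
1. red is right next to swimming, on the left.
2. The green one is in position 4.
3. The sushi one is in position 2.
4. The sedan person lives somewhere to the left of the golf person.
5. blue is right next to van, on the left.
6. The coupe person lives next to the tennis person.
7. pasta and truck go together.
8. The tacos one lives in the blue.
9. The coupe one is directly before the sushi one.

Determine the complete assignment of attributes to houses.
Solution:

House | Food | Vehicle | Sport | Color
--------------------------------------
  1   | tacos | coupe | soccer | blue
  2   | sushi | van | tennis | red
  3   | pizza | sedan | swimming | yellow
  4   | pasta | truck | golf | green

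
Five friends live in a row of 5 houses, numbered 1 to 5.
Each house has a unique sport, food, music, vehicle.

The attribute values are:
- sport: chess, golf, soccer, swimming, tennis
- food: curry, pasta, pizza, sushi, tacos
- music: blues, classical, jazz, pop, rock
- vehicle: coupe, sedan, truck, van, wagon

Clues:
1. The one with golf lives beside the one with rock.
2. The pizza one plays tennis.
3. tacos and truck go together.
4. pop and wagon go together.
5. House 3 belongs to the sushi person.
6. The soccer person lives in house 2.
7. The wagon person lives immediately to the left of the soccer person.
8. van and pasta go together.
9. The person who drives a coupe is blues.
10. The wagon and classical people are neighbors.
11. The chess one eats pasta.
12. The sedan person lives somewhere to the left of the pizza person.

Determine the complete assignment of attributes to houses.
Solution:

House | Sport | Food | Music | Vehicle
--------------------------------------
  1   | swimming | curry | pop | wagon
  2   | soccer | tacos | classical | truck
  3   | golf | sushi | jazz | sedan
  4   | chess | pasta | rock | van
  5   | tennis | pizza | blues | coupe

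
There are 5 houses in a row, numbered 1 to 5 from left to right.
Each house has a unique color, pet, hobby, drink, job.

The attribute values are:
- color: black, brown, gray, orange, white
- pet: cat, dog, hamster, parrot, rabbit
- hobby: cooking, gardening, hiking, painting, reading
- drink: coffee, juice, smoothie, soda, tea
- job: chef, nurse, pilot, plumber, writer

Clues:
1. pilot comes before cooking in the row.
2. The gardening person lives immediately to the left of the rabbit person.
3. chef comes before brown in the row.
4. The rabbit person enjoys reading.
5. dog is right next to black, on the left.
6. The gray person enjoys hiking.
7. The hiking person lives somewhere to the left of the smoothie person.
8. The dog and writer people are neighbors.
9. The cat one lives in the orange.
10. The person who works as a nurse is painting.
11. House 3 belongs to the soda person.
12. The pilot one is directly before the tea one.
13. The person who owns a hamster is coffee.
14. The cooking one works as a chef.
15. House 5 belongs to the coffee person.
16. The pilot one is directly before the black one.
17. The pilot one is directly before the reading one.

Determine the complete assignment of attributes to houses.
Solution:

House | Color | Pet | Hobby | Drink | Job
-----------------------------------------
  1   | white | dog | gardening | juice | pilot
  2   | black | rabbit | reading | tea | writer
  3   | gray | parrot | hiking | soda | plumber
  4   | orange | cat | cooking | smoothie | chef
  5   | brown | hamster | painting | coffee | nurse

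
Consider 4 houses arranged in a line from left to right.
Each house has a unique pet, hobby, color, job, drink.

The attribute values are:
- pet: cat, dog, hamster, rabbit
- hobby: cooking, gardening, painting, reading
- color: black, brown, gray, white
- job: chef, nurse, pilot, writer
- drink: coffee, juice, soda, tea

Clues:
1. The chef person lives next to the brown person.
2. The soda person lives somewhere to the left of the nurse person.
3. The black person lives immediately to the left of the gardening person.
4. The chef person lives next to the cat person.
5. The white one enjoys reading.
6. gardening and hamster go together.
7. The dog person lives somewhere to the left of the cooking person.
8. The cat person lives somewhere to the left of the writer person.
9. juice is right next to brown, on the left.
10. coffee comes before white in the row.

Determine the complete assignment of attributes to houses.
Solution:

House | Pet | Hobby | Color | Job | Drink
-----------------------------------------
  1   | dog | painting | black | pilot | soda
  2   | hamster | gardening | gray | chef | juice
  3   | cat | cooking | brown | nurse | coffee
  4   | rabbit | reading | white | writer | tea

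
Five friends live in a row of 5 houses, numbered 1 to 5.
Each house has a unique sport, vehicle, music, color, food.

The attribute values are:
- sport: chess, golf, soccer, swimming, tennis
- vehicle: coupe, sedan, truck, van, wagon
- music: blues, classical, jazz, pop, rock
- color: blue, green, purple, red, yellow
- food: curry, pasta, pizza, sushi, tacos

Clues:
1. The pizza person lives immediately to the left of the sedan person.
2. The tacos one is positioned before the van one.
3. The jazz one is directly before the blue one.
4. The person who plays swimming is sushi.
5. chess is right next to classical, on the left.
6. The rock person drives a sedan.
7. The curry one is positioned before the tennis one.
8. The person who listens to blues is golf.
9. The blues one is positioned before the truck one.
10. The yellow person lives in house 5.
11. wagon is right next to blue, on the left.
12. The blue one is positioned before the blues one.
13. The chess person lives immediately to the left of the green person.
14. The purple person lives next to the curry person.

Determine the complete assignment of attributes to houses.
Solution:

House | Sport | Vehicle | Music | Color | Food
----------------------------------------------
  1   | soccer | wagon | jazz | purple | pizza
  2   | chess | sedan | rock | blue | curry
  3   | tennis | coupe | classical | green | tacos
  4   | golf | van | blues | red | pasta
  5   | swimming | truck | pop | yellow | sushi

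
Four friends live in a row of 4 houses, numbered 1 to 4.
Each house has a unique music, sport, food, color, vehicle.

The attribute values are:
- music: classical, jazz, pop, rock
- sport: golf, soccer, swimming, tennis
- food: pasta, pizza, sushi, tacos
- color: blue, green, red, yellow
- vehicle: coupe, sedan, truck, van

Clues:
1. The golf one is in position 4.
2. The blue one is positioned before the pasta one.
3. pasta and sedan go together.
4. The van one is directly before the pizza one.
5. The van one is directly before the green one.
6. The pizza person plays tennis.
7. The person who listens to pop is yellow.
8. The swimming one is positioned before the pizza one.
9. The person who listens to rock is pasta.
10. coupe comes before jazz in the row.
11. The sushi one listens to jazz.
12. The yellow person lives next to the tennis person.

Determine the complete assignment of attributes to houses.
Solution:

House | Music | Sport | Food | Color | Vehicle
----------------------------------------------
  1   | pop | swimming | tacos | yellow | van
  2   | classical | tennis | pizza | green | coupe
  3   | jazz | soccer | sushi | blue | truck
  4   | rock | golf | pasta | red | sedan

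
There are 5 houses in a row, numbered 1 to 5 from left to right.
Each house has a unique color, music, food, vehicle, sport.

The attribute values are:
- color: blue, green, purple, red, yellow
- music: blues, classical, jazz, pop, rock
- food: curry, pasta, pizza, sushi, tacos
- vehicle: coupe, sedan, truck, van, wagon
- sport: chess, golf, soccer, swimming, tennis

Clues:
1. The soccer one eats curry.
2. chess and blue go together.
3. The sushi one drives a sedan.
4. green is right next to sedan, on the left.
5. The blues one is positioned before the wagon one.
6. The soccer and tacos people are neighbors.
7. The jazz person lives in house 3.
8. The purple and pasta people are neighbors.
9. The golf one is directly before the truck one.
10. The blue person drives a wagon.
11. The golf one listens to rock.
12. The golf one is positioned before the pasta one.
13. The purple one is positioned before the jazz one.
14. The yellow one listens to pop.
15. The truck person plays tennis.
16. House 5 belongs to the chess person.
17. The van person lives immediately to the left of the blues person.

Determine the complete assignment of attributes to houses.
Solution:

House | Color | Music | Food | Vehicle | Sport
----------------------------------------------
  1   | purple | rock | pizza | van | golf
  2   | green | blues | pasta | truck | tennis
  3   | red | jazz | sushi | sedan | swimming
  4   | yellow | pop | curry | coupe | soccer
  5   | blue | classical | tacos | wagon | chess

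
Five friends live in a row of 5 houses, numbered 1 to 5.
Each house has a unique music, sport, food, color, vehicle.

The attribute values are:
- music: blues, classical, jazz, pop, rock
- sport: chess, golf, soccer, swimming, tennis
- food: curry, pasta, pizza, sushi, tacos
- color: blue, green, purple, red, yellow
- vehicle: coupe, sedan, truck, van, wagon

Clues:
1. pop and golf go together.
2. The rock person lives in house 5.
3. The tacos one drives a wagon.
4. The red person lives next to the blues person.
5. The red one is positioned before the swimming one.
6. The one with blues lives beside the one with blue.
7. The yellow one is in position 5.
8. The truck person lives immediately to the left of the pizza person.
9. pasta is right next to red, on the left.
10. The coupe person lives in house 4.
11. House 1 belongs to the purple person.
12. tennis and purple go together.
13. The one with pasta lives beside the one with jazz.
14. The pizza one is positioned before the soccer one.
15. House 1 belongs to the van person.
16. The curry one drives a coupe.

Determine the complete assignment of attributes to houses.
Solution:

House | Music | Sport | Food | Color | Vehicle
----------------------------------------------
  1   | classical | tennis | pasta | purple | van
  2   | jazz | chess | sushi | red | truck
  3   | blues | swimming | pizza | green | sedan
  4   | pop | golf | curry | blue | coupe
  5   | rock | soccer | tacos | yellow | wagon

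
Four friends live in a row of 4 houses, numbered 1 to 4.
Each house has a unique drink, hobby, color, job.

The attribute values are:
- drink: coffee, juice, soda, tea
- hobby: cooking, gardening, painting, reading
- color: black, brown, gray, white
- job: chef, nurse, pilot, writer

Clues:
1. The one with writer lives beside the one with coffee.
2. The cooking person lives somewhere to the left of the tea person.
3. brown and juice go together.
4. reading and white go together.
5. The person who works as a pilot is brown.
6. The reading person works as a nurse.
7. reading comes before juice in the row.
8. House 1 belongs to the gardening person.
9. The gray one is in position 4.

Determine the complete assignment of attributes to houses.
Solution:

House | Drink | Hobby | Color | Job
-----------------------------------
  1   | soda | gardening | black | writer
  2   | coffee | reading | white | nurse
  3   | juice | cooking | brown | pilot
  4   | tea | painting | gray | chef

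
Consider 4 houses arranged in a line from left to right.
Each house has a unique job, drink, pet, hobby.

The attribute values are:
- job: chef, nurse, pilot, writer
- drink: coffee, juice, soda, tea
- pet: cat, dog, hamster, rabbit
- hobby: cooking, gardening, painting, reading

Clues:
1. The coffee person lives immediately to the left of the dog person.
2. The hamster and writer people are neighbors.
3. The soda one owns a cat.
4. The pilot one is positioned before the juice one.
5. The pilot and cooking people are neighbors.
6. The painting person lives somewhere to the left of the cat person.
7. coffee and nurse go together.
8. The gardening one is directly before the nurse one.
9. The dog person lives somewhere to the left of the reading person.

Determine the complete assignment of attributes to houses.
Solution:

House | Job | Drink | Pet | Hobby
---------------------------------
  1   | pilot | tea | rabbit | gardening
  2   | nurse | coffee | hamster | cooking
  3   | writer | juice | dog | painting
  4   | chef | soda | cat | reading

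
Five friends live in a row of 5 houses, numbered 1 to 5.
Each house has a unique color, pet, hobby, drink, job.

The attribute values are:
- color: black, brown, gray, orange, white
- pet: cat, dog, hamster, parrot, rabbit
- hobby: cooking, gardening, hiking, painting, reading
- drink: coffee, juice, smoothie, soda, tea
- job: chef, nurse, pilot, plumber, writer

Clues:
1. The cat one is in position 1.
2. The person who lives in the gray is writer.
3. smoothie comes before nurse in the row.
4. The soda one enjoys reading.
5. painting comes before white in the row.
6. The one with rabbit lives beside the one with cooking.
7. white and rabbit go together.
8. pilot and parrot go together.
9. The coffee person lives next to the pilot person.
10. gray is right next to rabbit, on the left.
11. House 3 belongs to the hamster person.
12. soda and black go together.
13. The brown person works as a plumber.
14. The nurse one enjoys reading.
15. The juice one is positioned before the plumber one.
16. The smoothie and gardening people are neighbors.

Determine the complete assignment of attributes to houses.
Solution:

House | Color | Pet | Hobby | Drink | Job
-----------------------------------------
  1   | gray | cat | painting | smoothie | writer
  2   | white | rabbit | gardening | juice | chef
  3   | brown | hamster | cooking | coffee | plumber
  4   | orange | parrot | hiking | tea | pilot
  5   | black | dog | reading | soda | nurse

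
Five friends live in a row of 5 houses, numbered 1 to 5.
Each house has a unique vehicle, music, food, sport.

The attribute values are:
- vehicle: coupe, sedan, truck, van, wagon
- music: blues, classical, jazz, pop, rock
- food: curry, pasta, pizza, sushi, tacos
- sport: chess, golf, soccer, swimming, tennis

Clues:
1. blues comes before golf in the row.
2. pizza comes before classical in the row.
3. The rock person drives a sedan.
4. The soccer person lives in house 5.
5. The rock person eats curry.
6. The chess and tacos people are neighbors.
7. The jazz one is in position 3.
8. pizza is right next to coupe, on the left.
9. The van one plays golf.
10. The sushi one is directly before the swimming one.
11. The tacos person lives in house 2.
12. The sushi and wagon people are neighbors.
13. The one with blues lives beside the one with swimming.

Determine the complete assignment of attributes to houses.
Solution:

House | Vehicle | Music | Food | Sport
--------------------------------------
  1   | truck | blues | sushi | chess
  2   | wagon | pop | tacos | swimming
  3   | van | jazz | pizza | golf
  4   | coupe | classical | pasta | tennis
  5   | sedan | rock | curry | soccer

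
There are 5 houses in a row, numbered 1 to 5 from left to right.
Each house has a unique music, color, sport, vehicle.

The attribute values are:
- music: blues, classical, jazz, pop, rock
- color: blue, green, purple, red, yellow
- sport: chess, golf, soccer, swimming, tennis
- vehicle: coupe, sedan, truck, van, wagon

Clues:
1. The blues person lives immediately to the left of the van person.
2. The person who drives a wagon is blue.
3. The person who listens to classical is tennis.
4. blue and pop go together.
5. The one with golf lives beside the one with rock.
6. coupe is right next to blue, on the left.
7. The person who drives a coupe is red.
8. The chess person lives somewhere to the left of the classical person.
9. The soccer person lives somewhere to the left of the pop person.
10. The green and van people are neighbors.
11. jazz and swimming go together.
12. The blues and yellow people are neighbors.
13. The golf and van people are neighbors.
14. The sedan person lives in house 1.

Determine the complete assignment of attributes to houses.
Solution:

House | Music | Color | Sport | Vehicle
---------------------------------------
  1   | blues | green | golf | sedan
  2   | rock | yellow | soccer | van
  3   | jazz | red | swimming | coupe
  4   | pop | blue | chess | wagon
  5   | classical | purple | tennis | truck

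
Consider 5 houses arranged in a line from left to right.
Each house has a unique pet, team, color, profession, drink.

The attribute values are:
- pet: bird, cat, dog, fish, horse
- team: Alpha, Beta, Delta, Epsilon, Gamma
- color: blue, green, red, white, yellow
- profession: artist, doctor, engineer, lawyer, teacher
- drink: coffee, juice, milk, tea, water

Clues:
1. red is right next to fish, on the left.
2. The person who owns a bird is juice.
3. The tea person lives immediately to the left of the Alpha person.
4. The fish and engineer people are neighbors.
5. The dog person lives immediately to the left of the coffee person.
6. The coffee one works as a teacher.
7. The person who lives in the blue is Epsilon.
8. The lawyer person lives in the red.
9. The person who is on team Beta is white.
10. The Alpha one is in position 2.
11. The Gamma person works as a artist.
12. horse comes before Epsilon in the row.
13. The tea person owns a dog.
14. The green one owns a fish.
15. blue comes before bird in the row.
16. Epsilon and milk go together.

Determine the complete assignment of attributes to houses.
Solution:

House | Pet | Team | Color | Profession | Drink
-----------------------------------------------
  1   | dog | Delta | red | lawyer | tea
  2   | fish | Alpha | green | teacher | coffee
  3   | horse | Beta | white | engineer | water
  4   | cat | Epsilon | blue | doctor | milk
  5   | bird | Gamma | yellow | artist | juice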